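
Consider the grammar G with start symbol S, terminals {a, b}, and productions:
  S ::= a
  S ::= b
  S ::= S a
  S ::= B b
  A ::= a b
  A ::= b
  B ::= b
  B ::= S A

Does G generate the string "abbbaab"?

no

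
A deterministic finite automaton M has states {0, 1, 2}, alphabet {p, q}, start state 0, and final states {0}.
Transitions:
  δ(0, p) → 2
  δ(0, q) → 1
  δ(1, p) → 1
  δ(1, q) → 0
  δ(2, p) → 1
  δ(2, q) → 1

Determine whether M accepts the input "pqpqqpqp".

0 --p--> 2
2 --q--> 1
1 --p--> 1
1 --q--> 0
0 --q--> 1
1 --p--> 1
1 --q--> 0
0 --p--> 2
End in state 2, which is not an accepting state.

rejected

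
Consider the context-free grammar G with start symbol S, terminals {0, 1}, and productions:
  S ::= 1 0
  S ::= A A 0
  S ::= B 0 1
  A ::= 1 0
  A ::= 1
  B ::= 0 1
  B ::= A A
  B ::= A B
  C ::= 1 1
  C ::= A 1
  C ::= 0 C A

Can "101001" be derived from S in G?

yes

S ⇒ B01 ⇒ AA01 ⇒ 10A01 ⇒ 101001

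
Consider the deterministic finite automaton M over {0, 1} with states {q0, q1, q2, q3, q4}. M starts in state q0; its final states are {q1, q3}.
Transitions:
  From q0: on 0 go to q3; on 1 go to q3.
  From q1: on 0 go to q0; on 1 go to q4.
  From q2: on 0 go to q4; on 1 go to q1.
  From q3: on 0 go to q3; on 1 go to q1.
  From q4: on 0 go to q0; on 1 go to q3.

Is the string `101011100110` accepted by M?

rejected

q0 --1--> q3
q3 --0--> q3
q3 --1--> q1
q1 --0--> q0
q0 --1--> q3
q3 --1--> q1
q1 --1--> q4
q4 --0--> q0
q0 --0--> q3
q3 --1--> q1
q1 --1--> q4
q4 --0--> q0
End in state q0, which is not an accepting state.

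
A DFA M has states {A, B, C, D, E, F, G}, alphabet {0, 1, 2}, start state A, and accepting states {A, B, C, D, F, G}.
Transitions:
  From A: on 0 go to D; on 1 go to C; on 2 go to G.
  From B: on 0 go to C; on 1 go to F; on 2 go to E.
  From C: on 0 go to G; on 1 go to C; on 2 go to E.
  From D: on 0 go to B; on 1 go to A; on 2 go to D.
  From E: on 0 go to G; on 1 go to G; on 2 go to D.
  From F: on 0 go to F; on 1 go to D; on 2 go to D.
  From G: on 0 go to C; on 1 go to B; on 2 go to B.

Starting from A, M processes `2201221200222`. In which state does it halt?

A --2--> G
G --2--> B
B --0--> C
C --1--> C
C --2--> E
E --2--> D
D --1--> A
A --2--> G
G --0--> C
C --0--> G
G --2--> B
B --2--> E
E --2--> D

D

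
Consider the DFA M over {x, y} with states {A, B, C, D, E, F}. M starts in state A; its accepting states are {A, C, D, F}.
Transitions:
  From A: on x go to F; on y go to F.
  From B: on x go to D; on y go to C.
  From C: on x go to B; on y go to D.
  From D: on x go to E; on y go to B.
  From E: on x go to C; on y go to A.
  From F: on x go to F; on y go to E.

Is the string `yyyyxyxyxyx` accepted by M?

A --y--> F
F --y--> E
E --y--> A
A --y--> F
F --x--> F
F --y--> E
E --x--> C
C --y--> D
D --x--> E
E --y--> A
A --x--> F
End in state F, which is an accepting state.

accepted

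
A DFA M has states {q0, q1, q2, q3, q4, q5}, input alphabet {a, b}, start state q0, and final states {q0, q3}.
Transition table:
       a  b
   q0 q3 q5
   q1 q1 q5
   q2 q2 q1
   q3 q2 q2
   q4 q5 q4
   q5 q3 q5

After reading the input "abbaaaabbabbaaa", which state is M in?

q1

q0 --a--> q3
q3 --b--> q2
q2 --b--> q1
q1 --a--> q1
q1 --a--> q1
q1 --a--> q1
q1 --a--> q1
q1 --b--> q5
q5 --b--> q5
q5 --a--> q3
q3 --b--> q2
q2 --b--> q1
q1 --a--> q1
q1 --a--> q1
q1 --a--> q1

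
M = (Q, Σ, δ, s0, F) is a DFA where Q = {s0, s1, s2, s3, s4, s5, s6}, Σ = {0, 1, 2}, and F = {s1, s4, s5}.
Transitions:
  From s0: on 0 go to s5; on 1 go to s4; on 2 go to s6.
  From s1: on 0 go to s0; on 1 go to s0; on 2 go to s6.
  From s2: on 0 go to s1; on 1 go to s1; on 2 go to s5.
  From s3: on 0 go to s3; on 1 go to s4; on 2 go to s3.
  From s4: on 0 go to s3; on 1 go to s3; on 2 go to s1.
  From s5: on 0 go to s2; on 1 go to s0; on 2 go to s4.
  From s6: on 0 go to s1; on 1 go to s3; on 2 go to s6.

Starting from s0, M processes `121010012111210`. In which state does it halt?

s3

s0 --1--> s4
s4 --2--> s1
s1 --1--> s0
s0 --0--> s5
s5 --1--> s0
s0 --0--> s5
s5 --0--> s2
s2 --1--> s1
s1 --2--> s6
s6 --1--> s3
s3 --1--> s4
s4 --1--> s3
s3 --2--> s3
s3 --1--> s4
s4 --0--> s3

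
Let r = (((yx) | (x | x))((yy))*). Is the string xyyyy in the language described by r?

yes

Split as x·yyyy: ((yx)|(x|x)) matches x and ((yy))* matches yyyy.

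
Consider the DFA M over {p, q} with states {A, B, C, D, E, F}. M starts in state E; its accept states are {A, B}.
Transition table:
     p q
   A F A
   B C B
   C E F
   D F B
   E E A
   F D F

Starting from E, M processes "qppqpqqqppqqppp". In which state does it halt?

D

E --q--> A
A --p--> F
F --p--> D
D --q--> B
B --p--> C
C --q--> F
F --q--> F
F --q--> F
F --p--> D
D --p--> F
F --q--> F
F --q--> F
F --p--> D
D --p--> F
F --p--> D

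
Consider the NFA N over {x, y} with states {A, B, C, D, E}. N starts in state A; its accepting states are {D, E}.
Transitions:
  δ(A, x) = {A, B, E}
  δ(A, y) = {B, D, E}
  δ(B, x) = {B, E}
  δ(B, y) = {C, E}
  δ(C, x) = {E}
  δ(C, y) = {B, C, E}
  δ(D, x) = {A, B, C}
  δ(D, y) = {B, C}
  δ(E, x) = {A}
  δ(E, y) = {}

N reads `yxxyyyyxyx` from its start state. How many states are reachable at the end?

Start: {A}
read y: {B, D, E}
read x: {A, B, C, E}
read x: {A, B, E}
read y: {B, C, D, E}
read y: {B, C, E}
read y: {B, C, E}
read y: {B, C, E}
read x: {A, B, E}
read y: {B, C, D, E}
read x: {A, B, C, E}
Final reachable set {A, B, C, E} has 4 states.

4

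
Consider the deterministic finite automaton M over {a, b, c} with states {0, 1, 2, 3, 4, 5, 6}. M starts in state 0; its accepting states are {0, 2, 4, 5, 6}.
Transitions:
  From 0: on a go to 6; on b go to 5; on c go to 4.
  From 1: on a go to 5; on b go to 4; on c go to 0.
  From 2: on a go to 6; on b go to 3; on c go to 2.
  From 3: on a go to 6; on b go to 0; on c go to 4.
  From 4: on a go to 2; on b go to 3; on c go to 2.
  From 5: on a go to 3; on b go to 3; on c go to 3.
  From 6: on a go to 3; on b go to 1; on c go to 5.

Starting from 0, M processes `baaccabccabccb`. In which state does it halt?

0 --b--> 5
5 --a--> 3
3 --a--> 6
6 --c--> 5
5 --c--> 3
3 --a--> 6
6 --b--> 1
1 --c--> 0
0 --c--> 4
4 --a--> 2
2 --b--> 3
3 --c--> 4
4 --c--> 2
2 --b--> 3

3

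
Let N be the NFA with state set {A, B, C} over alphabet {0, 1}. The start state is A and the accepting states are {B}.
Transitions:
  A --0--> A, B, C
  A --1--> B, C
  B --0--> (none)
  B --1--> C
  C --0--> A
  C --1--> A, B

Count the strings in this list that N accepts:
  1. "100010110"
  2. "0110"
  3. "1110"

"100010110": accepted
"0110": accepted
"1110": accepted

3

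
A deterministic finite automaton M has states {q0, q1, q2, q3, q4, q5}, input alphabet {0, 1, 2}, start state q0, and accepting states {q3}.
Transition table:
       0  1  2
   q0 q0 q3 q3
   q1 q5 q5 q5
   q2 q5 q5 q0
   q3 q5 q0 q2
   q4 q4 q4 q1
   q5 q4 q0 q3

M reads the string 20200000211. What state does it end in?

q0

q0 --2--> q3
q3 --0--> q5
q5 --2--> q3
q3 --0--> q5
q5 --0--> q4
q4 --0--> q4
q4 --0--> q4
q4 --0--> q4
q4 --2--> q1
q1 --1--> q5
q5 --1--> q0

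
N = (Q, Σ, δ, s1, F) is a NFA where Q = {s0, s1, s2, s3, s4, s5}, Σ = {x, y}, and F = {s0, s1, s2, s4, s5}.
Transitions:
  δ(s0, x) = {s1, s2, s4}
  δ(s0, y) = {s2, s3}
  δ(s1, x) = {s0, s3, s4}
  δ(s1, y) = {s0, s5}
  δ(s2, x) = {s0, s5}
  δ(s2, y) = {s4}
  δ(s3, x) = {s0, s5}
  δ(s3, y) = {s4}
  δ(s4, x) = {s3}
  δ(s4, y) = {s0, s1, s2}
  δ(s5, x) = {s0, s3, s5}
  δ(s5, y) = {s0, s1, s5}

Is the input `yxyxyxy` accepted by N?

accepted

Start: {s1}
read y: {s0, s5}
read x: {s0, s1, s2, s3, s4, s5}
read y: {s0, s1, s2, s3, s4, s5}
read x: {s0, s1, s2, s3, s4, s5}
read y: {s0, s1, s2, s3, s4, s5}
read x: {s0, s1, s2, s3, s4, s5}
read y: {s0, s1, s2, s3, s4, s5}
Reachable ∩ accepting = {s0, s1, s2, s4, s5} — nonempty.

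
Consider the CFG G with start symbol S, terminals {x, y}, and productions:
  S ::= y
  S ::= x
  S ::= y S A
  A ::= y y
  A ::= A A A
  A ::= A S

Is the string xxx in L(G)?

no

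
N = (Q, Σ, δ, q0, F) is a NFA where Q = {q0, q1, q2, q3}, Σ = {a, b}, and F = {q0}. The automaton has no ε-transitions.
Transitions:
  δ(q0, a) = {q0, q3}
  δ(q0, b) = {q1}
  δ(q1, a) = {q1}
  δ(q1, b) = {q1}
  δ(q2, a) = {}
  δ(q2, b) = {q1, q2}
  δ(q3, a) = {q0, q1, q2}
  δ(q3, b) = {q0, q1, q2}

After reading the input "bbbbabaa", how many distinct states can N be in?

Start: {q0}
read b: {q1}
read b: {q1}
read b: {q1}
read b: {q1}
read a: {q1}
read b: {q1}
read a: {q1}
read a: {q1}
Final reachable set {q1} has 1 state.

1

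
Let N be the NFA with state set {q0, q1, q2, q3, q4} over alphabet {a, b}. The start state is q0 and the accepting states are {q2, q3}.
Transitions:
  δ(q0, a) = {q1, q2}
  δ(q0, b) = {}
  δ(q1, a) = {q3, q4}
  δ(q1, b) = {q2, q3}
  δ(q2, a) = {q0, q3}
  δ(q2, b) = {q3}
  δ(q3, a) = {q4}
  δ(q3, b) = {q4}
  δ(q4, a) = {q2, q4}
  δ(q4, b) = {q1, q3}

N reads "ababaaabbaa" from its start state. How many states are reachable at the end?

5

Start: {q0}
read a: {q1, q2}
read b: {q2, q3}
read a: {q0, q3, q4}
read b: {q1, q3, q4}
read a: {q2, q3, q4}
read a: {q0, q2, q3, q4}
read a: {q0, q1, q2, q3, q4}
read b: {q1, q2, q3, q4}
read b: {q1, q2, q3, q4}
read a: {q0, q2, q3, q4}
read a: {q0, q1, q2, q3, q4}
Final reachable set {q0, q1, q2, q3, q4} has 5 states.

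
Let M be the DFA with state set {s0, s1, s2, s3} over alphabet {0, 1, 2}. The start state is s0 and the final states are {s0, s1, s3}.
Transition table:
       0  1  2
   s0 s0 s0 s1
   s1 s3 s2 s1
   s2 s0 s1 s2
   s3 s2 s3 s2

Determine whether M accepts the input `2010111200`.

rejected

s0 --2--> s1
s1 --0--> s3
s3 --1--> s3
s3 --0--> s2
s2 --1--> s1
s1 --1--> s2
s2 --1--> s1
s1 --2--> s1
s1 --0--> s3
s3 --0--> s2
End in state s2, which is not an accepting state.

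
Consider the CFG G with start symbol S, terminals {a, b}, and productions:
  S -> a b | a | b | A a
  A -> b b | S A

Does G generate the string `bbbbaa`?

no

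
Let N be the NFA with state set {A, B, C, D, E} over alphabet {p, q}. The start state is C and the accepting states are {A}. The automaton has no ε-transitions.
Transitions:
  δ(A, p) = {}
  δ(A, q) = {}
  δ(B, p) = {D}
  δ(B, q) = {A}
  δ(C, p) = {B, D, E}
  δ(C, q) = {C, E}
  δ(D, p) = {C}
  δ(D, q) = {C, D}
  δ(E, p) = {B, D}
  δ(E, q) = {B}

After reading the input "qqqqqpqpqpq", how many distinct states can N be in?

Start: {C}
read q: {C, E}
read q: {B, C, E}
read q: {A, B, C, E}
read q: {A, B, C, E}
read q: {A, B, C, E}
read p: {B, D, E}
read q: {A, B, C, D}
read p: {B, C, D, E}
read q: {A, B, C, D, E}
read p: {B, C, D, E}
read q: {A, B, C, D, E}
Final reachable set {A, B, C, D, E} has 5 states.

5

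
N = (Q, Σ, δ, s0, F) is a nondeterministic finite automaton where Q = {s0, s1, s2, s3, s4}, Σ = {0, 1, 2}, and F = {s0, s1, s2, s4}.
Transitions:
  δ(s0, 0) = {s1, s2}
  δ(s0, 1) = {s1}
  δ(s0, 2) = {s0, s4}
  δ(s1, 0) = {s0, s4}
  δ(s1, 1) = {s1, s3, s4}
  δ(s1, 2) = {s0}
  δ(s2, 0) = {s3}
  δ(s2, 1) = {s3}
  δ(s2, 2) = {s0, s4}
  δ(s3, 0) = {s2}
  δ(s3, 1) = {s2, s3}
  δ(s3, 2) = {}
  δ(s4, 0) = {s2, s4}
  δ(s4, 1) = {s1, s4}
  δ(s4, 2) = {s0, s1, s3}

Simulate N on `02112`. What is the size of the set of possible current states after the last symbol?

3

Start: {s0}
read 0: {s1, s2}
read 2: {s0, s4}
read 1: {s1, s4}
read 1: {s1, s3, s4}
read 2: {s0, s1, s3}
Final reachable set {s0, s1, s3} has 3 states.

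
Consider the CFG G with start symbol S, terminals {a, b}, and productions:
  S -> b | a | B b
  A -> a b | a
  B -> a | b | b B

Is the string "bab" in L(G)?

yes

S ⇒ Bb ⇒ bBb ⇒ bab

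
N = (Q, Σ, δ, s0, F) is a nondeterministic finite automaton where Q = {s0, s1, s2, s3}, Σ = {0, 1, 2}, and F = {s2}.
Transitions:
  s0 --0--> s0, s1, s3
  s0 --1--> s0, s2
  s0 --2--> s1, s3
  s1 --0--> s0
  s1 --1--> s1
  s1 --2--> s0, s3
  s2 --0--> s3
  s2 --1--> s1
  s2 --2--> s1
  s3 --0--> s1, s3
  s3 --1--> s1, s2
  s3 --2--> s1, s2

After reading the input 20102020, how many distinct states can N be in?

3

Start: {s0}
read 2: {s1, s3}
read 0: {s0, s1, s3}
read 1: {s0, s1, s2}
read 0: {s0, s1, s3}
read 2: {s0, s1, s2, s3}
read 0: {s0, s1, s3}
read 2: {s0, s1, s2, s3}
read 0: {s0, s1, s3}
Final reachable set {s0, s1, s3} has 3 states.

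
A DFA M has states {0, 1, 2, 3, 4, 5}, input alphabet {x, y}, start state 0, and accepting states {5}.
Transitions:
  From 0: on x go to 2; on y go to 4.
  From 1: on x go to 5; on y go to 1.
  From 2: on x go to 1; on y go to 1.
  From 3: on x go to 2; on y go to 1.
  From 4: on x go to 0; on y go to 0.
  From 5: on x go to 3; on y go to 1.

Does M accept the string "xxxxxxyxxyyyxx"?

rejected

0 --x--> 2
2 --x--> 1
1 --x--> 5
5 --x--> 3
3 --x--> 2
2 --x--> 1
1 --y--> 1
1 --x--> 5
5 --x--> 3
3 --y--> 1
1 --y--> 1
1 --y--> 1
1 --x--> 5
5 --x--> 3
End in state 3, which is not an accepting state.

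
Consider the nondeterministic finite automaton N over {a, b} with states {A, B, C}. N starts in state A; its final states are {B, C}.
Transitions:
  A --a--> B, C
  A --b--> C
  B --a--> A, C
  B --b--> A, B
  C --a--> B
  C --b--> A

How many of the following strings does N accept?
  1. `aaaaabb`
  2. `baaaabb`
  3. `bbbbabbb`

`aaaaabb`: accepted
`baaaabb`: accepted
`bbbbabbb`: accepted

3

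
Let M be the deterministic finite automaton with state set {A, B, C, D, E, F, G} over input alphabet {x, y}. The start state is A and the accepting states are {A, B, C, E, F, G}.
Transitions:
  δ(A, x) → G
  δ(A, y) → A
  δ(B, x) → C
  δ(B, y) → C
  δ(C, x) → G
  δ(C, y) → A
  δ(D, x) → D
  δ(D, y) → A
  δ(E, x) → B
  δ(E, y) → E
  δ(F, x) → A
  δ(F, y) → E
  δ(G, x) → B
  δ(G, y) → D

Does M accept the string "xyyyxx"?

accepted

A --x--> G
G --y--> D
D --y--> A
A --y--> A
A --x--> G
G --x--> B
End in state B, which is an accepting state.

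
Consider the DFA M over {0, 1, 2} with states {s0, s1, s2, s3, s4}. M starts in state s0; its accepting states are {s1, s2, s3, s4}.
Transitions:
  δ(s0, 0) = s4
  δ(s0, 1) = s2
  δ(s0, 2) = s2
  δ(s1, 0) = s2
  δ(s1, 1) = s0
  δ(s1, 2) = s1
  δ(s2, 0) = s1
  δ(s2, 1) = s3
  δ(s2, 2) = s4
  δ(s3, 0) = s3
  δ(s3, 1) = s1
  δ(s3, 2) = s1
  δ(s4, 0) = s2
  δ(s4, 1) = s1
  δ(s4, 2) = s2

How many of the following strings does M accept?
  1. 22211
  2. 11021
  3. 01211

2

22211: accepted
11021: rejected
01211: accepted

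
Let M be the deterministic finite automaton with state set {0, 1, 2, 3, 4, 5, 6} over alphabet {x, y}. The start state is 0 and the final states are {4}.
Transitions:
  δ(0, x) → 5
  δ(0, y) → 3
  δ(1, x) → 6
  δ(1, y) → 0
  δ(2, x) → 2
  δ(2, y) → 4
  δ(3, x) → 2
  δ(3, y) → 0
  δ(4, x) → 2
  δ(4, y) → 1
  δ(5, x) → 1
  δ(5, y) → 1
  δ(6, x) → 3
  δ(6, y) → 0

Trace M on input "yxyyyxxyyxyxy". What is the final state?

4

0 --y--> 3
3 --x--> 2
2 --y--> 4
4 --y--> 1
1 --y--> 0
0 --x--> 5
5 --x--> 1
1 --y--> 0
0 --y--> 3
3 --x--> 2
2 --y--> 4
4 --x--> 2
2 --y--> 4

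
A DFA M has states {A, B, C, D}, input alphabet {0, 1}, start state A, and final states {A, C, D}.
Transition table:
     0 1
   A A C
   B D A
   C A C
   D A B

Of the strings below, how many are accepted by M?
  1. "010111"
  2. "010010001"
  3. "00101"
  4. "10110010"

"010111": accepted
"010010001": accepted
"00101": accepted
"10110010": accepted

4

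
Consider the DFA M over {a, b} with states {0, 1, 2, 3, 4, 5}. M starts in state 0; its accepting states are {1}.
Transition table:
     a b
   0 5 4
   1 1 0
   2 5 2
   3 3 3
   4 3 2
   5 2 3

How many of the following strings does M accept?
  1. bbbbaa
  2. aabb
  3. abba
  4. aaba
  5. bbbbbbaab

bbbbaa: rejected
aabb: rejected
abba: rejected
aaba: rejected
bbbbbbaab: rejected

0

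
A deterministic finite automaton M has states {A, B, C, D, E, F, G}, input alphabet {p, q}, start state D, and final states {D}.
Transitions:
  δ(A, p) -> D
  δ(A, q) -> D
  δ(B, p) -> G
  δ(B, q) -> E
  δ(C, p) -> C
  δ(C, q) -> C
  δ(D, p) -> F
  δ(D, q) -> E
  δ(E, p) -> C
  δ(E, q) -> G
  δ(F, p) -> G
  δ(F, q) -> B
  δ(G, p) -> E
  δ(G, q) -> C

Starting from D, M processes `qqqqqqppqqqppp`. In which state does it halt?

D --q--> E
E --q--> G
G --q--> C
C --q--> C
C --q--> C
C --q--> C
C --p--> C
C --p--> C
C --q--> C
C --q--> C
C --q--> C
C --p--> C
C --p--> C
C --p--> C

C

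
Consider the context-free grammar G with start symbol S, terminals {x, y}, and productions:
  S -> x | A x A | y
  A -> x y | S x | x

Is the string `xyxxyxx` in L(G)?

no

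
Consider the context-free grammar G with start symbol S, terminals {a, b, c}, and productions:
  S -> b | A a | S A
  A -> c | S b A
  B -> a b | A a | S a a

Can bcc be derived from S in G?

S ⇒ SA ⇒ SAA ⇒ bAA ⇒ bcA ⇒ bcc

yes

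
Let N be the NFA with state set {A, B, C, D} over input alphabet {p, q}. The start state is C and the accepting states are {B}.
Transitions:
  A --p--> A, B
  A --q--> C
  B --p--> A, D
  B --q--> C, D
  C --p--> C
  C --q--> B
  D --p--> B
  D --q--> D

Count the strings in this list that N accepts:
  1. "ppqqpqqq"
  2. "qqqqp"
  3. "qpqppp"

"ppqqpqqq": accepted
"qqqqp": accepted
"qpqppp": accepted

3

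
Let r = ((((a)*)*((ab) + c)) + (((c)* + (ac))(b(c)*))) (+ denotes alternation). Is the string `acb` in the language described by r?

yes

The right alternative (((c)*+(ac))(b(c)*)) matches acb.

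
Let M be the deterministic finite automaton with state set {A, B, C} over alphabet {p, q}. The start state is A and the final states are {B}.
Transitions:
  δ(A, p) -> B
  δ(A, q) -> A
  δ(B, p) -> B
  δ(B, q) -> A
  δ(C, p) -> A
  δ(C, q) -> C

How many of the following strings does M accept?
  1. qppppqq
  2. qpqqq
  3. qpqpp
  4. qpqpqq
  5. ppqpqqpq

1

qppppqq: rejected
qpqqq: rejected
qpqpp: accepted
qpqpqq: rejected
ppqpqqpq: rejected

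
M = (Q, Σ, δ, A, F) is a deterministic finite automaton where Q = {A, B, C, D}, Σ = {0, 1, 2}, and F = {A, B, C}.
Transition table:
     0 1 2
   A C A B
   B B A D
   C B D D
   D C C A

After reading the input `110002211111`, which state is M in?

A

A --1--> A
A --1--> A
A --0--> C
C --0--> B
B --0--> B
B --2--> D
D --2--> A
A --1--> A
A --1--> A
A --1--> A
A --1--> A
A --1--> A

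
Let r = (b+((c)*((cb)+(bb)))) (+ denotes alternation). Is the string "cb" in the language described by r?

yes

The right alternative ((c)*((cb)+(bb))) matches cb.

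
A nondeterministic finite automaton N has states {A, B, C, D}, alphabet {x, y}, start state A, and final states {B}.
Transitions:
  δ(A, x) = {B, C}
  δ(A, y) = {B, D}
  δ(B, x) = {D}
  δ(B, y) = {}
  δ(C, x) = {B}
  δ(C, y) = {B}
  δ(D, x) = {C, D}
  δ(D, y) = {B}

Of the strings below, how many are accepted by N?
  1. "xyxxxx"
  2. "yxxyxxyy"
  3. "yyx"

"xyxxxx": accepted
"yxxyxxyy": rejected
"yyx": rejected

1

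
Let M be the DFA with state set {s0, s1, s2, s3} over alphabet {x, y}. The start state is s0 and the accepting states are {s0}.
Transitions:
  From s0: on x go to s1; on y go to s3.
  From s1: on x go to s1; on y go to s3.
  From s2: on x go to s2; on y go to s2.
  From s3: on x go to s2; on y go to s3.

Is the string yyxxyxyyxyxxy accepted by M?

s0 --y--> s3
s3 --y--> s3
s3 --x--> s2
s2 --x--> s2
s2 --y--> s2
s2 --x--> s2
s2 --y--> s2
s2 --y--> s2
s2 --x--> s2
s2 --y--> s2
s2 --x--> s2
s2 --x--> s2
s2 --y--> s2
End in state s2, which is not an accepting state.

rejected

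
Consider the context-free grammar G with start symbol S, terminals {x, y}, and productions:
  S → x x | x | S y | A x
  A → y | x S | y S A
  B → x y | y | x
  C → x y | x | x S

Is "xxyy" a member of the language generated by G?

S ⇒ Sy ⇒ Syy ⇒ xxyy

yes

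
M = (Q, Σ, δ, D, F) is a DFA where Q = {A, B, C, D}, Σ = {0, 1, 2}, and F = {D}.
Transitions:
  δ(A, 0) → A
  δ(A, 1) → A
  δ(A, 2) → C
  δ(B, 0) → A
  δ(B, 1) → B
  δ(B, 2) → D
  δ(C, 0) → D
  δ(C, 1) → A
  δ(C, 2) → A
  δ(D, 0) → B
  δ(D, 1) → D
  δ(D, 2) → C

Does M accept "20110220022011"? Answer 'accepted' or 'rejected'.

accepted

D --2--> C
C --0--> D
D --1--> D
D --1--> D
D --0--> B
B --2--> D
D --2--> C
C --0--> D
D --0--> B
B --2--> D
D --2--> C
C --0--> D
D --1--> D
D --1--> D
End in state D, which is an accepting state.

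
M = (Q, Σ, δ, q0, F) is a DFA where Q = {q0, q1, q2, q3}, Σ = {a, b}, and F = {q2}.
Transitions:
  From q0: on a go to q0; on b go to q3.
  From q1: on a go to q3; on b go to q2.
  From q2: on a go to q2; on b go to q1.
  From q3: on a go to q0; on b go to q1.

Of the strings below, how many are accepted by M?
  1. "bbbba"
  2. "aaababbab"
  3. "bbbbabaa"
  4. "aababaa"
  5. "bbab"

"bbbba": rejected
"aaababbab": rejected
"bbbbabaa": rejected
"aababaa": rejected
"bbab": rejected

0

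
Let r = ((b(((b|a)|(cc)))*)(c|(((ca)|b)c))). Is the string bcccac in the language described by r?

Split as bcc·cac: (b(((b|a)|(cc)))*) matches bcc and (c|(((ca)|b)c)) matches cac.

yes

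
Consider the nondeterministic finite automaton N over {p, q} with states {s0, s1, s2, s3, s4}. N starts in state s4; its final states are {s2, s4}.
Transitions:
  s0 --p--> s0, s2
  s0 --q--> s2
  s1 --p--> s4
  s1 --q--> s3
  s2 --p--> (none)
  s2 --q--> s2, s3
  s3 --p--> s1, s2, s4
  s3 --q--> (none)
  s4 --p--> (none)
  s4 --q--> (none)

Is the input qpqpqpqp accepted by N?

rejected

Start: {s4}
read q: {}
The reachable set is empty and stays empty for the remaining 7 symbols.
Reachable ∩ accepting = {} — empty.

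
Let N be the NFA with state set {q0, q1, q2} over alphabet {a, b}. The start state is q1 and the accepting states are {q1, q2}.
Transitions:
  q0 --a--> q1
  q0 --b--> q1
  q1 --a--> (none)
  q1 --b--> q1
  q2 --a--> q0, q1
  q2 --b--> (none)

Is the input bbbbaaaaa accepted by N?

rejected

Start: {q1}
read b: {q1}
read b: {q1}
read b: {q1}
read b: {q1}
read a: {}
The reachable set is empty and stays empty for the remaining 4 symbols.
Reachable ∩ accepting = {} — empty.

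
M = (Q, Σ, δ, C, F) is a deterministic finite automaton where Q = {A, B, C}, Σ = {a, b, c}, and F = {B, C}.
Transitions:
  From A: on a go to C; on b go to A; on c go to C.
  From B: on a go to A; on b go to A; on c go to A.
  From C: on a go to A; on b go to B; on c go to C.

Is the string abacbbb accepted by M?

C --a--> A
A --b--> A
A --a--> C
C --c--> C
C --b--> B
B --b--> A
A --b--> A
End in state A, which is not an accepting state.

rejected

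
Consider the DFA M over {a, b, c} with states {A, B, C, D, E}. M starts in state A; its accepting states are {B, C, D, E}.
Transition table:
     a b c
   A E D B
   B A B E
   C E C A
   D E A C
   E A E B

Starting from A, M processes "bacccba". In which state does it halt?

A

A --b--> D
D --a--> E
E --c--> B
B --c--> E
E --c--> B
B --b--> B
B --a--> A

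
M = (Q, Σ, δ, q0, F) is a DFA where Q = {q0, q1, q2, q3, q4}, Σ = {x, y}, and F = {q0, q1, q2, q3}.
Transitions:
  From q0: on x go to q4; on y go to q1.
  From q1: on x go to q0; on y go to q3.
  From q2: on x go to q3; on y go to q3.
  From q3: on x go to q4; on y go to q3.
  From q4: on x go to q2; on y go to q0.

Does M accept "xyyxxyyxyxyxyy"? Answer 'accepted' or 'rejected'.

q0 --x--> q4
q4 --y--> q0
q0 --y--> q1
q1 --x--> q0
q0 --x--> q4
q4 --y--> q0
q0 --y--> q1
q1 --x--> q0
q0 --y--> q1
q1 --x--> q0
q0 --y--> q1
q1 --x--> q0
q0 --y--> q1
q1 --y--> q3
End in state q3, which is an accepting state.

accepted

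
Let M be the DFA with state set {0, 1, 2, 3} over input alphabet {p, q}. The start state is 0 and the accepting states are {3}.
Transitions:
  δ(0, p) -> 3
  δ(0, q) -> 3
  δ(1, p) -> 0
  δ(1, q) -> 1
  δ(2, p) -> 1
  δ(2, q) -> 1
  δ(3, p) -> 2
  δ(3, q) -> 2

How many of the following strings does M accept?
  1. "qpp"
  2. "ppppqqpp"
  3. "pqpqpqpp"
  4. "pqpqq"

0

"qpp": rejected
"ppppqqpp": rejected
"pqpqpqpp": rejected
"pqpqq": rejected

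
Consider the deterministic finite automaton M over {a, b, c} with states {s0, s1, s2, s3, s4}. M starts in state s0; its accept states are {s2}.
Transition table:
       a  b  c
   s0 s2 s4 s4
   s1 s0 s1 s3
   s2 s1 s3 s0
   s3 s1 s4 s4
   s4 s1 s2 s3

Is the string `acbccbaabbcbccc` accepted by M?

rejected

s0 --a--> s2
s2 --c--> s0
s0 --b--> s4
s4 --c--> s3
s3 --c--> s4
s4 --b--> s2
s2 --a--> s1
s1 --a--> s0
s0 --b--> s4
s4 --b--> s2
s2 --c--> s0
s0 --b--> s4
s4 --c--> s3
s3 --c--> s4
s4 --c--> s3
End in state s3, which is not an accepting state.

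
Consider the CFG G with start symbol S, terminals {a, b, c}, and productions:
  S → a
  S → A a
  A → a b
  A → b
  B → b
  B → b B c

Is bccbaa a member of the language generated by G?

no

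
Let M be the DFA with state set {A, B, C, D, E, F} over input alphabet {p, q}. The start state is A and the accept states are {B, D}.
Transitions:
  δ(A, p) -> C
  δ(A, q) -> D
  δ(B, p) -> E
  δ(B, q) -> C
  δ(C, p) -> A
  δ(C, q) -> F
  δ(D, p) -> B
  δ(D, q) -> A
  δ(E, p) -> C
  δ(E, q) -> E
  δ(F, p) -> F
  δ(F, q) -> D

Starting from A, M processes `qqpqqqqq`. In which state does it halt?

A --q--> D
D --q--> A
A --p--> C
C --q--> F
F --q--> D
D --q--> A
A --q--> D
D --q--> A

A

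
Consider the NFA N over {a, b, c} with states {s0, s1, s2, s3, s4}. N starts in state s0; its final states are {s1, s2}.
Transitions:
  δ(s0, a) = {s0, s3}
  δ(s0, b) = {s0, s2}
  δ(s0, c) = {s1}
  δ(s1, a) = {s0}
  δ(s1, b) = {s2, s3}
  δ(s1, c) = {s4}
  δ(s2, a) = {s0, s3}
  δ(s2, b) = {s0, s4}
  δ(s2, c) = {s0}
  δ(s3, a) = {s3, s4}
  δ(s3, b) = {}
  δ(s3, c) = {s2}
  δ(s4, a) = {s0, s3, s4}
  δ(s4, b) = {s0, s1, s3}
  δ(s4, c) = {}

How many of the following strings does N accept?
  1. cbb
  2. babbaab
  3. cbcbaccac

cbb: rejected
babbaab: accepted
cbcbaccac: accepted

2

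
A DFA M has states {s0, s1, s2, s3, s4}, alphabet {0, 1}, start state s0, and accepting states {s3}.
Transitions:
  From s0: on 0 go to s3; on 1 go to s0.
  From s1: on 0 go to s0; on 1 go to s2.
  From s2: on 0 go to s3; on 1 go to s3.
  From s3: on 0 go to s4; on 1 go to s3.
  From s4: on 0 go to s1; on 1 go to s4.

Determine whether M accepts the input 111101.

accepted

s0 --1--> s0
s0 --1--> s0
s0 --1--> s0
s0 --1--> s0
s0 --0--> s3
s3 --1--> s3
End in state s3, which is an accepting state.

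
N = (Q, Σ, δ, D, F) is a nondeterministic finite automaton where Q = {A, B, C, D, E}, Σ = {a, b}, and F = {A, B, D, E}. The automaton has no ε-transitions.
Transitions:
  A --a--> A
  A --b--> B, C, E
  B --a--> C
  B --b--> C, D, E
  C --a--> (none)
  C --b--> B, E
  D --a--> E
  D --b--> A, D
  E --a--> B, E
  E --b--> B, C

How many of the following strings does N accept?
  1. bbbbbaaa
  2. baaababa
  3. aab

3

bbbbbaaa: accepted
baaababa: accepted
aab: accepted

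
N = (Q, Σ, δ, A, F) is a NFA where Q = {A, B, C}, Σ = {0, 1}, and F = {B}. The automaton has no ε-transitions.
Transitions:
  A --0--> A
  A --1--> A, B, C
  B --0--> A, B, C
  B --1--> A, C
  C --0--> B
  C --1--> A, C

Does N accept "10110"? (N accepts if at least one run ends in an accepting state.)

Start: {A}
read 1: {A, B, C}
read 0: {A, B, C}
read 1: {A, B, C}
read 1: {A, B, C}
read 0: {A, B, C}
Reachable ∩ accepting = {B} — nonempty.

accepted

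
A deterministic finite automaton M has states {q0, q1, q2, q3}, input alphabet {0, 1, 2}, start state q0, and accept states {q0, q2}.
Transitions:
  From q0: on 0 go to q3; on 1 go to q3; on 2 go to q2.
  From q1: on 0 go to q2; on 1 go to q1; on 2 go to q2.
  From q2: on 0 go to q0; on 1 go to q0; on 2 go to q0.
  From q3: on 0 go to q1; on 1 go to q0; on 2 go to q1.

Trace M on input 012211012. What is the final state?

q2

q0 --0--> q3
q3 --1--> q0
q0 --2--> q2
q2 --2--> q0
q0 --1--> q3
q3 --1--> q0
q0 --0--> q3
q3 --1--> q0
q0 --2--> q2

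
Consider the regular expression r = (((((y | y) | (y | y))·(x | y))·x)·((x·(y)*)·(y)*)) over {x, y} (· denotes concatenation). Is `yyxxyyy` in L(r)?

yes

Split as yyx·xyyy: ((((y|y)|(y|y))·(x|y))·x) matches yyx and ((x·(y)*)·(y)*) matches xyyy.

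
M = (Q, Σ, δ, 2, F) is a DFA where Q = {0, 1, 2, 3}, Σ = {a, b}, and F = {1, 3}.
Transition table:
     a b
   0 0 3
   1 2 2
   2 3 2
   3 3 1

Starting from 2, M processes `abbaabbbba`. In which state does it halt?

3

2 --a--> 3
3 --b--> 1
1 --b--> 2
2 --a--> 3
3 --a--> 3
3 --b--> 1
1 --b--> 2
2 --b--> 2
2 --b--> 2
2 --a--> 3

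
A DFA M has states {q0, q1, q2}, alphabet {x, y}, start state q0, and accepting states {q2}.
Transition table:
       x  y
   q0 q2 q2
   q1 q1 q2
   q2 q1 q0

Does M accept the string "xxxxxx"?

rejected

q0 --x--> q2
q2 --x--> q1
q1 --x--> q1
q1 --x--> q1
q1 --x--> q1
q1 --x--> q1
End in state q1, which is not an accepting state.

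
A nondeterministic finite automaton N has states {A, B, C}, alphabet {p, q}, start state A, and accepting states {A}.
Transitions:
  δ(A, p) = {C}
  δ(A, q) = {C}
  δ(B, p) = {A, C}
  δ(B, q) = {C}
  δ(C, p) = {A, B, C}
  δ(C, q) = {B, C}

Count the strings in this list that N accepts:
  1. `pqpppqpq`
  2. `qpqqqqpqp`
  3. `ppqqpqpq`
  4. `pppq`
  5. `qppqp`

`pqpppqpq`: rejected
`qpqqqqpqp`: accepted
`ppqqpqpq`: rejected
`pppq`: rejected
`qppqp`: accepted

2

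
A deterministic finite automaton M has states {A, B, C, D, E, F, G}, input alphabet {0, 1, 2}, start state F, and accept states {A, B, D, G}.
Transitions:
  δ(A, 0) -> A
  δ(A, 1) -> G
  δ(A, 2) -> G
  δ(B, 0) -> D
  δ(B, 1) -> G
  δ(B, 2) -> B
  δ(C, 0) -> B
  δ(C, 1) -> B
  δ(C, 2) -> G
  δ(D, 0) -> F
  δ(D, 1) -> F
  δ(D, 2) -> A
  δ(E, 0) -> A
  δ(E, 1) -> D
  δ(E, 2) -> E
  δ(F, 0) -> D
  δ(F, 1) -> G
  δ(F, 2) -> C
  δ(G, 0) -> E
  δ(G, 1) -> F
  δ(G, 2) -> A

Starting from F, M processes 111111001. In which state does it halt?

G

F --1--> G
G --1--> F
F --1--> G
G --1--> F
F --1--> G
G --1--> F
F --0--> D
D --0--> F
F --1--> G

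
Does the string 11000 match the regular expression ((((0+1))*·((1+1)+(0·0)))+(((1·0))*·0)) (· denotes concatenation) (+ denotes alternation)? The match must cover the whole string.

yes

The left alternative (((0+1))*·((1+1)+(0·0))) matches 11000.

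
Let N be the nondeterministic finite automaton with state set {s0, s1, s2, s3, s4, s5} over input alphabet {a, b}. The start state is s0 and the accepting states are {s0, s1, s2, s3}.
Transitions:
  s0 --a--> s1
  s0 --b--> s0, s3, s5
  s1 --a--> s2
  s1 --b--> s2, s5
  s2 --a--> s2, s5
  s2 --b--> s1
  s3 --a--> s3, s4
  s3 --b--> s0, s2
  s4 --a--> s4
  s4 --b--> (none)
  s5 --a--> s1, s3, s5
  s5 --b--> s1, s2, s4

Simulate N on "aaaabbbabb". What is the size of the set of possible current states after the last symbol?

6

Start: {s0}
read a: {s1}
read a: {s2}
read a: {s2, s5}
read a: {s1, s2, s3, s5}
read b: {s0, s1, s2, s4, s5}
read b: {s0, s1, s2, s3, s4, s5}
read b: {s0, s1, s2, s3, s4, s5}
read a: {s1, s2, s3, s4, s5}
read b: {s0, s1, s2, s4, s5}
read b: {s0, s1, s2, s3, s4, s5}
Final reachable set {s0, s1, s2, s3, s4, s5} has 6 states.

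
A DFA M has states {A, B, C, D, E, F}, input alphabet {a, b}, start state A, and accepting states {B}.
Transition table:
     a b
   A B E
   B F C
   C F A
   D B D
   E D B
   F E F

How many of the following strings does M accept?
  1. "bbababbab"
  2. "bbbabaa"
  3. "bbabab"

1

"bbababbab": rejected
"bbbabaa": rejected
"bbabab": accepted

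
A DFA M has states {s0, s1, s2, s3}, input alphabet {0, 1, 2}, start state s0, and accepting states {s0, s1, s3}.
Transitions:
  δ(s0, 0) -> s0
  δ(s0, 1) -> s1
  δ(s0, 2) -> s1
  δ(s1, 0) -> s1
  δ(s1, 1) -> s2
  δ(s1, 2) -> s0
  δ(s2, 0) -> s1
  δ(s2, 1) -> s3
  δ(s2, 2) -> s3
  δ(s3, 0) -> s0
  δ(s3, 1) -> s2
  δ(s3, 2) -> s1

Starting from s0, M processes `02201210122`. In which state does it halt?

s0 --0--> s0
s0 --2--> s1
s1 --2--> s0
s0 --0--> s0
s0 --1--> s1
s1 --2--> s0
s0 --1--> s1
s1 --0--> s1
s1 --1--> s2
s2 --2--> s3
s3 --2--> s1

s1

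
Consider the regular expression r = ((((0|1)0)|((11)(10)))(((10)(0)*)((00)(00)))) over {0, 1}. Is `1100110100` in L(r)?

No split of 1100110100 into u·v has (((0|1)0)|((11)(10))) matching u and (((10)(0)*)((00)(00))) matching v.

no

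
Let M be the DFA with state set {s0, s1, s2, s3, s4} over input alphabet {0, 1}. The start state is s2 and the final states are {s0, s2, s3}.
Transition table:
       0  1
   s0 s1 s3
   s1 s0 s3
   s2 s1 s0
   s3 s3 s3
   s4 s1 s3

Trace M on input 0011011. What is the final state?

s3

s2 --0--> s1
s1 --0--> s0
s0 --1--> s3
s3 --1--> s3
s3 --0--> s3
s3 --1--> s3
s3 --1--> s3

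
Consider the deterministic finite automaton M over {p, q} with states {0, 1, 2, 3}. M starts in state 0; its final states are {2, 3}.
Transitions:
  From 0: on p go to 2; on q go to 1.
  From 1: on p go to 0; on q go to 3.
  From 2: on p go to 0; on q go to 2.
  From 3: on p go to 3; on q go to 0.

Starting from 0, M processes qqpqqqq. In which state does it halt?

0

0 --q--> 1
1 --q--> 3
3 --p--> 3
3 --q--> 0
0 --q--> 1
1 --q--> 3
3 --q--> 0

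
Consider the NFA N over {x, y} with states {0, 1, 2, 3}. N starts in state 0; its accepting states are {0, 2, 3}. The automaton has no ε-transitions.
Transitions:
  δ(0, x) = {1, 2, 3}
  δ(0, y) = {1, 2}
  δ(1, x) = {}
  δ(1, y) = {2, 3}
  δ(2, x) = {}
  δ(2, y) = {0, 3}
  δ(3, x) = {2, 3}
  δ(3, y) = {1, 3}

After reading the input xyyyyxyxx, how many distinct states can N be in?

Start: {0}
read x: {1, 2, 3}
read y: {0, 1, 2, 3}
read y: {0, 1, 2, 3}
read y: {0, 1, 2, 3}
read y: {0, 1, 2, 3}
read x: {1, 2, 3}
read y: {0, 1, 2, 3}
read x: {1, 2, 3}
read x: {2, 3}
Final reachable set {2, 3} has 2 states.

2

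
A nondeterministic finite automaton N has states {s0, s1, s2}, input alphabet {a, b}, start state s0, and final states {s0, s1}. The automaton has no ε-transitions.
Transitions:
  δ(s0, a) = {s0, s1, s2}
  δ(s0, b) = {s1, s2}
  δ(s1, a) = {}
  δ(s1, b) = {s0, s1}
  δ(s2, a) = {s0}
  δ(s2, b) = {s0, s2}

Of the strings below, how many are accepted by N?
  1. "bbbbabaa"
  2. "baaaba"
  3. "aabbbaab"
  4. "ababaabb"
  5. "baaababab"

"bbbbabaa": accepted
"baaaba": accepted
"aabbbaab": accepted
"ababaabb": accepted
"baaababab": accepted

5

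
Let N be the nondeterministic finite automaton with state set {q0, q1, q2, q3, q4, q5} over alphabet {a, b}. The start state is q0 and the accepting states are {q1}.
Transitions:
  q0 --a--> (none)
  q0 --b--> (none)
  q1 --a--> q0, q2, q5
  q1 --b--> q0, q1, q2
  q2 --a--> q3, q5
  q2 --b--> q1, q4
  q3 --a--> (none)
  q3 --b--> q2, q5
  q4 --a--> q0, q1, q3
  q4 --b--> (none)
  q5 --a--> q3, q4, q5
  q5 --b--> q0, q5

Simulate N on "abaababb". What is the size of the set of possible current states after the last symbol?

Start: {q0}
read a: {}
The reachable set is empty and stays empty for the remaining 7 symbols.
Final reachable set {} has 0 states.

0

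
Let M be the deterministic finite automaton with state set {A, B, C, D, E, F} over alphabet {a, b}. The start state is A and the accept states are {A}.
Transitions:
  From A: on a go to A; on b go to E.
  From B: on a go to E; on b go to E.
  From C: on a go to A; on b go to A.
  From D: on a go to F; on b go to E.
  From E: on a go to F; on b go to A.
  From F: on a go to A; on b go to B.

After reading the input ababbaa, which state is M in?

A

A --a--> A
A --b--> E
E --a--> F
F --b--> B
B --b--> E
E --a--> F
F --a--> A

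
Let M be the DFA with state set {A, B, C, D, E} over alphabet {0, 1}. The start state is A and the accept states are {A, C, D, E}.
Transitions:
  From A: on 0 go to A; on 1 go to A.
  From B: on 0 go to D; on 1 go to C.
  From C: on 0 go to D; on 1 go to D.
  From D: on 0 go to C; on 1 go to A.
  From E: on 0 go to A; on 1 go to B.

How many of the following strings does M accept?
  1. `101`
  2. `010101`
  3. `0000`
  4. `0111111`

`101`: accepted
`010101`: accepted
`0000`: accepted
`0111111`: accepted

4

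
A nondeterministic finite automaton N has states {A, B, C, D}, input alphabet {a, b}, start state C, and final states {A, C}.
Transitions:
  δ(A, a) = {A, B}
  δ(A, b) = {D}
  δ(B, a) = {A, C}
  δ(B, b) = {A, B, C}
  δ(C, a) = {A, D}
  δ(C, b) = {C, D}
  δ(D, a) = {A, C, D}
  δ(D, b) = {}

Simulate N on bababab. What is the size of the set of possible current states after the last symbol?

2

Start: {C}
read b: {C, D}
read a: {A, C, D}
read b: {C, D}
read a: {A, C, D}
read b: {C, D}
read a: {A, C, D}
read b: {C, D}
Final reachable set {C, D} has 2 states.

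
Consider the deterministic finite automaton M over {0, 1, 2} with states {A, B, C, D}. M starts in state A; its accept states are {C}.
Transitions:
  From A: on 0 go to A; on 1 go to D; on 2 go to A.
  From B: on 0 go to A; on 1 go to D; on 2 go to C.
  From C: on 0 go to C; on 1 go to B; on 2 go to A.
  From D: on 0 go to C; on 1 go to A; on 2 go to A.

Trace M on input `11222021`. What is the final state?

D

A --1--> D
D --1--> A
A --2--> A
A --2--> A
A --2--> A
A --0--> A
A --2--> A
A --1--> D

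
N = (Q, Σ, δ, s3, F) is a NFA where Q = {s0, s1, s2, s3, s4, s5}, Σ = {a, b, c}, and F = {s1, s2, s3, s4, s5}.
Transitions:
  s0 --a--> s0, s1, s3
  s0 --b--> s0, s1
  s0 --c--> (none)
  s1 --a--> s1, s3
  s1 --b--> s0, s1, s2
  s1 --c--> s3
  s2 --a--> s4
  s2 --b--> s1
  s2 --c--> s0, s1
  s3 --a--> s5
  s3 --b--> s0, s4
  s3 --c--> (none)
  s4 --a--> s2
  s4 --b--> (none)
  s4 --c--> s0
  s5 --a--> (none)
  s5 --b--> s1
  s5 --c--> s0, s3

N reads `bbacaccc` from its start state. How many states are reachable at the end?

0

Start: {s3}
read b: {s0, s4}
read b: {s0, s1}
read a: {s0, s1, s3}
read c: {s3}
read a: {s5}
read c: {s0, s3}
read c: {}
The reachable set is empty and stays empty for the remaining 1 symbol.
Final reachable set {} has 0 states.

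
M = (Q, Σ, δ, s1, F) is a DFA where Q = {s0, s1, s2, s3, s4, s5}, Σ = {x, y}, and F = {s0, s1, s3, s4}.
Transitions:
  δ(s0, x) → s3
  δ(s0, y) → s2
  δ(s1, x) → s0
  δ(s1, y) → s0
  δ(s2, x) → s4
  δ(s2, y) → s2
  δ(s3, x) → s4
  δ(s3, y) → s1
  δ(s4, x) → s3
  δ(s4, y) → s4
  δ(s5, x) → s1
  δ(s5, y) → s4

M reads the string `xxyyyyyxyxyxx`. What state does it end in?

s1 --x--> s0
s0 --x--> s3
s3 --y--> s1
s1 --y--> s0
s0 --y--> s2
s2 --y--> s2
s2 --y--> s2
s2 --x--> s4
s4 --y--> s4
s4 --x--> s3
s3 --y--> s1
s1 --x--> s0
s0 --x--> s3

s3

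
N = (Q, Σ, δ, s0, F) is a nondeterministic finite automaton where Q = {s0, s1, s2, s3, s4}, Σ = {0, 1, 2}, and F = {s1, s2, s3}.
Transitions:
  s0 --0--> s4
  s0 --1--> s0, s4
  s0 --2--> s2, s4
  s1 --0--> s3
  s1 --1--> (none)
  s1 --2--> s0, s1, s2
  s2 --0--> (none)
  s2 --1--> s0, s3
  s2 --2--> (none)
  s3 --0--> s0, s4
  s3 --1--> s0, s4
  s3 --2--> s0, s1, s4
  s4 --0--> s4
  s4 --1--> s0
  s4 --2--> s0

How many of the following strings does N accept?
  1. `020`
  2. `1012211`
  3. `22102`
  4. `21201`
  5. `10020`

`020`: rejected
`1012211`: rejected
`22102`: rejected
`21201`: rejected
`10020`: rejected

0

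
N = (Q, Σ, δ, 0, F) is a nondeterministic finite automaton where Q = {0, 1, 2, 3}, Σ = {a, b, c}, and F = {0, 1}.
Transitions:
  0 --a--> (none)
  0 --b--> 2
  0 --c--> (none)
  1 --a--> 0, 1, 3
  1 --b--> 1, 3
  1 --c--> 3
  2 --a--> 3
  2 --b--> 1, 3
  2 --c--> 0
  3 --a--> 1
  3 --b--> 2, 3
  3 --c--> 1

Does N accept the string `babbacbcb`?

Start: {0}
read b: {2}
read a: {3}
read b: {2, 3}
read b: {1, 2, 3}
read a: {0, 1, 3}
read c: {1, 3}
read b: {1, 2, 3}
read c: {0, 1, 3}
read b: {1, 2, 3}
Reachable ∩ accepting = {1} — nonempty.

accepted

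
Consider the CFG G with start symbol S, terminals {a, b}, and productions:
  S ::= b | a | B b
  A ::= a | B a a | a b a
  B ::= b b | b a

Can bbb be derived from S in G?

yes

S ⇒ Bb ⇒ bbb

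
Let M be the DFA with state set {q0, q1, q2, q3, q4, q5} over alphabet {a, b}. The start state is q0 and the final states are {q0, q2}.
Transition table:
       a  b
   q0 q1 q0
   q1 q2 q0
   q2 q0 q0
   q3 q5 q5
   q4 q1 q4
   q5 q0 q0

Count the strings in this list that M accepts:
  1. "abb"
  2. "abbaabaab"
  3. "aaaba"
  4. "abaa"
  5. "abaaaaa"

"abb": accepted
"abbaabaab": accepted
"aaaba": rejected
"abaa": accepted
"abaaaaa": accepted

4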